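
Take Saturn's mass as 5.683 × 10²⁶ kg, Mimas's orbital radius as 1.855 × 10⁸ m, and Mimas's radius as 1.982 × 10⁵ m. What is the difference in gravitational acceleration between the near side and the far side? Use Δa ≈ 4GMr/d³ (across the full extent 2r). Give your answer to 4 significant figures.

4.711 × 10⁻³ m/s²

Differencing GM/(d−r)² and GM/(d+r)² to first order in r/d gives 4GMr/d³.
Δg = 4GMr/d³
   = 4 × (6.674 × 10⁻¹¹) × (5.683 × 10²⁶) × (1.982 × 10⁵) / (1.855 × 10⁸)³
   = 4.711 × 10⁻³ m/s²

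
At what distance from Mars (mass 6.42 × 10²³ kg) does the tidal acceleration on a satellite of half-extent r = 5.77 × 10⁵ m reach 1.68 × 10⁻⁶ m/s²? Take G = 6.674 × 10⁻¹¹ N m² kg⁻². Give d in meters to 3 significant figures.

3.09 × 10⁸ m

2GMr/d³ = a_tidal  ⇒  d = (2GMr / a_tidal)^(1/3)
d = (2 × 6.674×10⁻¹¹ × (6.42 × 10²³) × (5.77 × 10⁵) / (1.68 × 10⁻⁶))^(1/3)
  = 3.09 × 10⁸ m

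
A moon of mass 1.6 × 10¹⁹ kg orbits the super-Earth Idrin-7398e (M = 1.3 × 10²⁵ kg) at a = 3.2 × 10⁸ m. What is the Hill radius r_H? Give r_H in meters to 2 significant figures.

2.4 × 10⁶ m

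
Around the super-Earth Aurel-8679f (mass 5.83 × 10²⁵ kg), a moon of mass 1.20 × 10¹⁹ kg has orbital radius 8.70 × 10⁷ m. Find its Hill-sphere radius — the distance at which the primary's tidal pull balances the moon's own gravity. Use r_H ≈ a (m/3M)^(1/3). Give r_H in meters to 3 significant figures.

3.56 × 10⁵ m

r_H ≈ a (m/3M)^(1/3)
    = (8.70 × 10⁷) × (1.20 × 10¹⁹ / (3 × 5.83 × 10²⁵))^(1/3)
    = 3.56 × 10⁵ m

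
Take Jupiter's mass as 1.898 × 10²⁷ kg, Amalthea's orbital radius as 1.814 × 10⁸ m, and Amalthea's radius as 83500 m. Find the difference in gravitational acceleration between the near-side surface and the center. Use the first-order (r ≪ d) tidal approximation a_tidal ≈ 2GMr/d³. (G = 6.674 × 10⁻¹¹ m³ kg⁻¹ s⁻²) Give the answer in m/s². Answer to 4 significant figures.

Δg = 2GMr/d³
   = 2 × (6.674 × 10⁻¹¹) × (1.898 × 10²⁷) × (83500) / (1.814 × 10⁸)³
   = 3.544 × 10⁻³ m/s²

3.544 × 10⁻³ m/s²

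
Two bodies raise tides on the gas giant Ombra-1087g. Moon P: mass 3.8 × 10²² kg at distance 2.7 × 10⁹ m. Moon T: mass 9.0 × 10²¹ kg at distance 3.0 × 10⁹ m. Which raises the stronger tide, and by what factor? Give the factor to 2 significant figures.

Moon P, by a factor of ≈ 5.8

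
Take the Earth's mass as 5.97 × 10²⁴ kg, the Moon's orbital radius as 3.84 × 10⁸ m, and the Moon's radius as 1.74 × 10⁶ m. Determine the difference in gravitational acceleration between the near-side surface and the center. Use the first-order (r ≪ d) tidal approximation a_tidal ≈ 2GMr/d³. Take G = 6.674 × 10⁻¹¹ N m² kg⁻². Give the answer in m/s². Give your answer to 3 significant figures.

Differencing GM/(d−r)² and GM/d² to first order in r/d gives 2GMr/d³.
Δa = 2GMr/d³
   = 2 × (6.674 × 10⁻¹¹) × (5.97 × 10²⁴) × (1.74 × 10⁶) / (3.84 × 10⁸)³
   = 2.45 × 10⁻⁵ m/s²

2.45 × 10⁻⁵ m/s²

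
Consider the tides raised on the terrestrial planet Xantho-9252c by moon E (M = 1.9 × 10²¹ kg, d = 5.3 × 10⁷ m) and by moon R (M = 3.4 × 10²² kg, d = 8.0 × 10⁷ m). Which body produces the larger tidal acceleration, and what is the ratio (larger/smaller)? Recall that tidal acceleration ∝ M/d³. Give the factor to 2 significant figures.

The tide-raising term goes as M/d³ (the gradient of a 1/d² field).
Moon E: (1.9 × 10²¹) / (5.3 × 10⁷)³ = 1.276 × 10⁻²
Moon R: (3.4 × 10²²) / (8.0 × 10⁷)³ = 6.641 × 10⁻²
Ratio (larger/smaller) = 5.2

Moon R, by a factor of ≈ 5.2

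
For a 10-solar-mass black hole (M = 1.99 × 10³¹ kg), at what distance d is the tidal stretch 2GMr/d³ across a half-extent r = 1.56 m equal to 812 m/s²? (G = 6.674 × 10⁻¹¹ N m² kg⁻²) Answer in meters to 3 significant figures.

1.72 × 10⁶ m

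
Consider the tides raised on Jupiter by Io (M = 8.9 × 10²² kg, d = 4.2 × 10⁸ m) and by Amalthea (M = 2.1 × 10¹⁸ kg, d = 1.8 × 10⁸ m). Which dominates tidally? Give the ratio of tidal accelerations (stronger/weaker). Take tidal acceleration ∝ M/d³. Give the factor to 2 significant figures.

Compare M/d³ for the two perturbers:
Io: (8.9 × 10²²) / (4.2 × 10⁸)³ = 1.201 × 10⁻³
Amalthea: (2.1 × 10¹⁸) / (1.8 × 10⁸)³ = 3.601 × 10⁻⁷
Ratio (larger/smaller) = 3300

Io, by a factor of ≈ 3300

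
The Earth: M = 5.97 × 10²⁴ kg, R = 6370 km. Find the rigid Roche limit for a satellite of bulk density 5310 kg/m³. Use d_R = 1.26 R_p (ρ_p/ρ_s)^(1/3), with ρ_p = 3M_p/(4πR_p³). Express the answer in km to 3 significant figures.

8130 km

ρ_p = 3M_p/(4πR_p³) = 3 × (5.97 × 10²⁴) / (4π × (6.37 × 10⁶ m)³) = 5510 kg/m³
d_R = 1.26 × 6370 km × (5510/5310)^(1/3)
    = 8130 km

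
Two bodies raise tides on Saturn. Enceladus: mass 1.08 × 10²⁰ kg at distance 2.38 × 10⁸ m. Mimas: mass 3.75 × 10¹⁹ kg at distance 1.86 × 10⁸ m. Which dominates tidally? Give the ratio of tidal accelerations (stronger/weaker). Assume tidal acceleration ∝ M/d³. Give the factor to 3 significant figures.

The tide-raising term goes as M/d³ (the gradient of a 1/d² field).
Enceladus: (1.08 × 10²⁰) / (2.38 × 10⁸)³ = 8.011 × 10⁻⁶
Mimas: (3.75 × 10¹⁹) / (1.86 × 10⁸)³ = 5.828 × 10⁻⁶
Ratio (larger/smaller) = 1.37

Enceladus, by a factor of ≈ 1.37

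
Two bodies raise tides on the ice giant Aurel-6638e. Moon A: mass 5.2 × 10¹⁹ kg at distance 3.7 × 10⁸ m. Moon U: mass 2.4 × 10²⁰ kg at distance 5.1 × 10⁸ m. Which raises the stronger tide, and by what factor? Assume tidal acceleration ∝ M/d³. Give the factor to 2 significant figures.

Moon U, by a factor of ≈ 1.8

Tidal acceleration ∝ M/d³, so compare M/d³ for each.
Moon A: (5.2 × 10¹⁹) / (3.7 × 10⁸)³ = 1.027 × 10⁻⁶
Moon U: (2.4 × 10²⁰) / (5.1 × 10⁸)³ = 1.809 × 10⁻⁶
Ratio (larger/smaller) = 1.8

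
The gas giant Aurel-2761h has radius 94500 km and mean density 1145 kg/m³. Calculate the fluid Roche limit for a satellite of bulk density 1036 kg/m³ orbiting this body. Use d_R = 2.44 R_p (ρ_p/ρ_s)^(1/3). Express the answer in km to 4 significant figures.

d_R = 2.44 × 94500 km × (1145/1036)^(1/3)
    = 2.384 × 10⁵ km

2.384 × 10⁵ km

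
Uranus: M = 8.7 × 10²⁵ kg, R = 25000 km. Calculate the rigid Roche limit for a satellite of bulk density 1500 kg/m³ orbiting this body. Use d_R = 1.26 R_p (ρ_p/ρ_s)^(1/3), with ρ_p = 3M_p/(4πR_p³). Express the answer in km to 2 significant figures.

30000 km

ρ_p = 3M_p/(4πR_p³) = 3 × (8.7 × 10²⁵) / (4π × (2.5 × 10⁷ m)³) = 1300 kg/m³
d_R = 1.26 × 25000 km × (1300/1500)^(1/3)
    = 30000 km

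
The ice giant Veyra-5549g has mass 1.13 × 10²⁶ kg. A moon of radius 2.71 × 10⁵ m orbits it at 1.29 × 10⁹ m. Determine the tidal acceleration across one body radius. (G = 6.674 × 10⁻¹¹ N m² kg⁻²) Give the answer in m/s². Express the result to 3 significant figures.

Δa = 2GMr/d³
   = 2 × (6.674 × 10⁻¹¹) × (1.13 × 10²⁶) × (2.71 × 10⁵) / (1.29 × 10⁹)³
   = 1.90 × 10⁻⁶ m/s²

1.90 × 10⁻⁶ m/s²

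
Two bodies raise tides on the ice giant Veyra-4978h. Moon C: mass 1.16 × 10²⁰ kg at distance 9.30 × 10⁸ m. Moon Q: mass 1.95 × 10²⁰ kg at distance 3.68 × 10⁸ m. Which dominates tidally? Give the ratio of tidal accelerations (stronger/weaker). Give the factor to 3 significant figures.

The tide-raising term goes as M/d³ (the gradient of a 1/d² field).
Moon C: (1.16 × 10²⁰) / (9.30 × 10⁸)³ = 1.442 × 10⁻⁷
Moon Q: (1.95 × 10²⁰) / (3.68 × 10⁸)³ = 3.913 × 10⁻⁶
Ratio (larger/smaller) = 27.1

Moon Q, by a factor of ≈ 27.1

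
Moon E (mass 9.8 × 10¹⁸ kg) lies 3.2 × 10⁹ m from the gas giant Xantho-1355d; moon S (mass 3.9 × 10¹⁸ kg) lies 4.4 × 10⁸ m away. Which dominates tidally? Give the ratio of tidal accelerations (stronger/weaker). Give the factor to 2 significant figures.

Moon S, by a factor of ≈ 150

Compare M/d³ for the two perturbers:
Moon E: (9.8 × 10¹⁸) / (3.2 × 10⁹)³ = 2.991 × 10⁻¹⁰
Moon S: (3.9 × 10¹⁸) / (4.4 × 10⁸)³ = 4.578 × 10⁻⁸
Ratio (larger/smaller) = 150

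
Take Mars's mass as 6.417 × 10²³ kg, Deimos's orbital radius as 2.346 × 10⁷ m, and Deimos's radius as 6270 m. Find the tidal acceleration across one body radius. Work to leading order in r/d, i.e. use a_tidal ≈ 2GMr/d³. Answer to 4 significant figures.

4.159 × 10⁻⁵ m/s²

a_tidal = 2GMr/d³
        = 2 × (6.674 × 10⁻¹¹) × (6.417 × 10²³) × (6270) / (2.346 × 10⁷)³
        = 4.159 × 10⁻⁵ m/s²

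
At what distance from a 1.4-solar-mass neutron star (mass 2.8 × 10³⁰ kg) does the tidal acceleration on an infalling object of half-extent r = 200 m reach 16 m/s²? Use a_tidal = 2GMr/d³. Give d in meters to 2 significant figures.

2GMr/d³ = a_tidal  ⇒  d = (2GMr / a_tidal)^(1/3)
d = (2 × 6.674×10⁻¹¹ × (2.8 × 10³⁰) × (200) / (16))^(1/3)
  = 1.7 × 10⁷ m

1.7 × 10⁷ m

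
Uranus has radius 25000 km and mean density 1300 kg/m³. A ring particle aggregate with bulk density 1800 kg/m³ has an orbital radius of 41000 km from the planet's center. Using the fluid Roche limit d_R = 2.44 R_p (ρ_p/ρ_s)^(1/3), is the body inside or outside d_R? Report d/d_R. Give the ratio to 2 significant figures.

inside; d/d_R ≈ 0.75

d_R = 2.44 × (25000 km) × (1300/1800)^(1/3) = 54730 km
d/d_R = (41000) / (54730) = 0.75
Since d/d_R < 1, the body is inside the Roche limit.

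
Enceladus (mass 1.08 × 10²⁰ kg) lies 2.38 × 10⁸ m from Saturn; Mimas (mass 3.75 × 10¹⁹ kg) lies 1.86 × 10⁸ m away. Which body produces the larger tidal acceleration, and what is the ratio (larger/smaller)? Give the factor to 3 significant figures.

Compare M/d³ for the two perturbers:
Enceladus: (1.08 × 10²⁰) / (2.38 × 10⁸)³ = 8.011 × 10⁻⁶
Mimas: (3.75 × 10¹⁹) / (1.86 × 10⁸)³ = 5.828 × 10⁻⁶
Ratio (larger/smaller) = 1.37

Enceladus, by a factor of ≈ 1.37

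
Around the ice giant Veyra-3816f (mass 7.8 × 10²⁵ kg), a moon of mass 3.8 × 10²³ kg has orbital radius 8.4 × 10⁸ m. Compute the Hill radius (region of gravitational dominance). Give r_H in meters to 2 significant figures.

r_H ≈ a (m/3M)^(1/3)
    = (8.4 × 10⁸) × (3.8 × 10²³ / (3 × 7.8 × 10²⁵))^(1/3)
    = 9.9 × 10⁷ m

9.9 × 10⁷ m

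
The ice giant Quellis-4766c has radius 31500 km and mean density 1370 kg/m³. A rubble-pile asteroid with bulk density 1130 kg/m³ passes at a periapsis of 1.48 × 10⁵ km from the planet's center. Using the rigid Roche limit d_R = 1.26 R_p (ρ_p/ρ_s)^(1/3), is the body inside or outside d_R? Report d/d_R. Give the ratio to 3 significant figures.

d_R = 1.26 × (31500 km) × (1370/1130)^(1/3) = 42320 km
d/d_R = (1.48 × 10⁵) / (42320) = 3.50
Since d/d_R > 1, the body is outside the Roche limit.

outside; d/d_R ≈ 3.50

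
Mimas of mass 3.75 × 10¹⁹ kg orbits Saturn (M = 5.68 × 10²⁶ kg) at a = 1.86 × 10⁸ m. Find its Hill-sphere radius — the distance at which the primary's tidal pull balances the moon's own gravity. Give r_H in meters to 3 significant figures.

r_H ≈ a (m/3M)^(1/3)
    = (1.86 × 10⁸) × (3.75 × 10¹⁹ / (3 × 5.68 × 10²⁶))^(1/3)
    = 5.21 × 10⁵ m

5.21 × 10⁵ m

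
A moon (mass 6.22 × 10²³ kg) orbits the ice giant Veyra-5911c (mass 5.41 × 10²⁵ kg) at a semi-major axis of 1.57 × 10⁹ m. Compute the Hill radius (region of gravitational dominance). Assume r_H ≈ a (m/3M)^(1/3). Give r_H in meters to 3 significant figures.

r_H ≈ a (m/3M)^(1/3)
    = (1.57 × 10⁹) × (6.22 × 10²³ / (3 × 5.41 × 10²⁵))^(1/3)
    = 2.46 × 10⁸ m

2.46 × 10⁸ m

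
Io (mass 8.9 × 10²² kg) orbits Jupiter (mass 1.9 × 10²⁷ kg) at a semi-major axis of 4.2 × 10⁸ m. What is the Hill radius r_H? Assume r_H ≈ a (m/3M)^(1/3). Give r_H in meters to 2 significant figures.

r_H ≈ a (m/3M)^(1/3)
    = (4.2 × 10⁸) × (8.9 × 10²² / (3 × 1.9 × 10²⁷))^(1/3)
    = 1.0 × 10⁷ m

1.0 × 10⁷ m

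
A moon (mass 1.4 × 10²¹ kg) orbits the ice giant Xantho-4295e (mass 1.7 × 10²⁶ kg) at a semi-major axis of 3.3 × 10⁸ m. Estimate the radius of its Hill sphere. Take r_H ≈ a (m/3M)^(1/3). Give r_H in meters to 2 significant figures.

r_H ≈ a (m/3M)^(1/3)
    = (3.3 × 10⁸) × (1.4 × 10²¹ / (3 × 1.7 × 10²⁶))^(1/3)
    = 4.6 × 10⁶ m

4.6 × 10⁶ m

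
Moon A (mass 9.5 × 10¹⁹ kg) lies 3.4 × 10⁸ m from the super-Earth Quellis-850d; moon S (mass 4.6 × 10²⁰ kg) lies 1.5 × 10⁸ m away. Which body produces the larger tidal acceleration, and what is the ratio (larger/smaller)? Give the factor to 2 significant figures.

Tidal stretch scales as M/d³; compute that for each body.
Moon A: (9.5 × 10¹⁹) / (3.4 × 10⁸)³ = 2.417 × 10⁻⁶
Moon S: (4.6 × 10²⁰) / (1.5 × 10⁸)³ = 1.363 × 10⁻⁴
Ratio (larger/smaller) = 56

Moon S, by a factor of ≈ 56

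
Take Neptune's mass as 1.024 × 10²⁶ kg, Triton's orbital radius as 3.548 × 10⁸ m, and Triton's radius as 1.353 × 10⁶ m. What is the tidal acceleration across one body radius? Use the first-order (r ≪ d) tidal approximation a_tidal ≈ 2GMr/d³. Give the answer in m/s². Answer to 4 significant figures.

4.141 × 10⁻⁴ m/s²

Δg = 2GMr/d³
   = 2 × (6.674 × 10⁻¹¹) × (1.024 × 10²⁶) × (1.353 × 10⁶) / (3.548 × 10⁸)³
   = 4.141 × 10⁻⁴ m/s²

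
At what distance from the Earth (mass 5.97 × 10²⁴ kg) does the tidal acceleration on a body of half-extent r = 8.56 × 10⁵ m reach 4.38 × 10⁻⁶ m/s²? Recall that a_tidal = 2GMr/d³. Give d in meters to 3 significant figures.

2GMr/d³ = a_tidal  ⇒  d = (2GMr / a_tidal)^(1/3)
d = (2 × 6.674×10⁻¹¹ × (5.97 × 10²⁴) × (8.56 × 10⁵) / (4.38 × 10⁻⁶))^(1/3)
  = 5.38 × 10⁸ m

5.38 × 10⁸ m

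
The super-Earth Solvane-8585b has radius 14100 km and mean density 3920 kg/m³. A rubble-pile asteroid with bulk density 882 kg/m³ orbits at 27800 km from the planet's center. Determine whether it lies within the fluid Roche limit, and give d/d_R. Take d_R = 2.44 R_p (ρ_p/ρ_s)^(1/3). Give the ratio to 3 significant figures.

inside; d/d_R ≈ 0.491

d_R = 2.44 × (14100 km) × (3920/882)^(1/3) = 56570 km
d/d_R = (27800) / (56570) = 0.491
Since d/d_R < 1, the body is inside the Roche limit.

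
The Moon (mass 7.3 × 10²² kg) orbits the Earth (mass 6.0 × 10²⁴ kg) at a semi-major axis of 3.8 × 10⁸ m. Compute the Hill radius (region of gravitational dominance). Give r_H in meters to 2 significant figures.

r_H ≈ a (m/3M)^(1/3)
    = (3.8 × 10⁸) × (7.3 × 10²² / (3 × 6.0 × 10²⁴))^(1/3)
    = 6.1 × 10⁷ m

6.1 × 10⁷ m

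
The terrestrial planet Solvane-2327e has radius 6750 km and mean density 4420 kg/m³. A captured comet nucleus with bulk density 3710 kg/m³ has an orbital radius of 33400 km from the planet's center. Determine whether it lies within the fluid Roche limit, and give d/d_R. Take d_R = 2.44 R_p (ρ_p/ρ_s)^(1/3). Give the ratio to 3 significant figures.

outside; d/d_R ≈ 1.91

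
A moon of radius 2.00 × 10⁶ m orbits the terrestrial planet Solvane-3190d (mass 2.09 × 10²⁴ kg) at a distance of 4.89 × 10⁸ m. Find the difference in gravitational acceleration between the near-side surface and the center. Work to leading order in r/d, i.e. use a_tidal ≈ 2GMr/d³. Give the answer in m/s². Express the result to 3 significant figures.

4.77 × 10⁻⁶ m/s²

Since r ≪ d, expand the inverse-square field across one radius to get the leading 2GMr/d³ term.
Δg = 2GMr/d³
   = 2 × (6.674 × 10⁻¹¹) × (2.09 × 10²⁴) × (2.00 × 10⁶) / (4.89 × 10⁸)³
   = 4.77 × 10⁻⁶ m/s²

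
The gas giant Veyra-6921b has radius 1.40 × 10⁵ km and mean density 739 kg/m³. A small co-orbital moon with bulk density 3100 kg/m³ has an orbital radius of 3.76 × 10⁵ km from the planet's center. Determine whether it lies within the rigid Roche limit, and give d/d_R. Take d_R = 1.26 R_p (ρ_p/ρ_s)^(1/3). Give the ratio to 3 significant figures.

d_R = 1.26 × (1.40 × 10⁵ km) × (739/3100)^(1/3) = 1.094 × 10⁵ km
d/d_R = (3.76 × 10⁵) / (1.094 × 10⁵) = 3.44
Since d/d_R > 1, the body is outside the Roche limit.

outside; d/d_R ≈ 3.44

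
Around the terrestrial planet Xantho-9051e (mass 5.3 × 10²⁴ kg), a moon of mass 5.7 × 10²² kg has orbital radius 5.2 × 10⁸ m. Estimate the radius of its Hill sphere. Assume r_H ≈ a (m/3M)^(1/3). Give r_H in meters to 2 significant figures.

8.0 × 10⁷ m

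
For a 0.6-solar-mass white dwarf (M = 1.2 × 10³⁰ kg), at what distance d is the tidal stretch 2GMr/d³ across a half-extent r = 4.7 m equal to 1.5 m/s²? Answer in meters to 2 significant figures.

2GMr/d³ = a_tidal  ⇒  d = (2GMr / a_tidal)^(1/3)
d = (2 × 6.674×10⁻¹¹ × (1.2 × 10³⁰) × (4.7) / (1.5))^(1/3)
  = 7.9 × 10⁶ m

7.9 × 10⁶ m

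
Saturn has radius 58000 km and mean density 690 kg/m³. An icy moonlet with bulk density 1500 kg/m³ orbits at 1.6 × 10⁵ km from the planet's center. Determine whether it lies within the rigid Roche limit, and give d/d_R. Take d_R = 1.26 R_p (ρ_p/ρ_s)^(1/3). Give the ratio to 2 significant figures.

outside; d/d_R ≈ 2.8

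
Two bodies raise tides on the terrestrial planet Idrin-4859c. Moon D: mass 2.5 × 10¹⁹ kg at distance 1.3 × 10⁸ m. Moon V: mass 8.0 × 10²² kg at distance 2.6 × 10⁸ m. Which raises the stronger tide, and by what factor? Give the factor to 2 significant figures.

Tidal acceleration ∝ M/d³, so compare M/d³ for each.
Moon D: (2.5 × 10¹⁹) / (1.3 × 10⁸)³ = 1.138 × 10⁻⁵
Moon V: (8.0 × 10²²) / (2.6 × 10⁸)³ = 4.552 × 10⁻³
Ratio (larger/smaller) = 400

Moon V, by a factor of ≈ 400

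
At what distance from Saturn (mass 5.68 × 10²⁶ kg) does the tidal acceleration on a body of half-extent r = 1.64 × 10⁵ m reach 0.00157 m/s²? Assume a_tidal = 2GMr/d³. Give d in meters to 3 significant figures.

1.99 × 10⁸ m

2GMr/d³ = a_tidal  ⇒  d = (2GMr / a_tidal)^(1/3)
d = (2 × 6.674×10⁻¹¹ × (5.68 × 10²⁶) × (1.64 × 10⁵) / (0.00157))^(1/3)
  = 1.99 × 10⁸ m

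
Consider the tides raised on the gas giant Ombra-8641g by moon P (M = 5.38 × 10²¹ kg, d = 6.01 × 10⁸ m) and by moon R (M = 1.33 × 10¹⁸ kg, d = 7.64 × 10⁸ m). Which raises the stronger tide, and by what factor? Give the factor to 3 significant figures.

Moon P, by a factor of ≈ 8310

Tidal acceleration ∝ M/d³, so compare M/d³ for each.
Moon P: (5.38 × 10²¹) / (6.01 × 10⁸)³ = 2.478 × 10⁻⁵
Moon R: (1.33 × 10¹⁸) / (7.64 × 10⁸)³ = 2.982 × 10⁻⁹
Ratio (larger/smaller) = 8310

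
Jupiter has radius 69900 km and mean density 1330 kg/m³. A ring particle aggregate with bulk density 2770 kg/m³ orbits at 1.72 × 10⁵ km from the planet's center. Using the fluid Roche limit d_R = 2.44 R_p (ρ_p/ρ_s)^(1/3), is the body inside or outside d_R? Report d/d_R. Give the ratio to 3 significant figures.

outside; d/d_R ≈ 1.29

d_R = 2.44 × (69900 km) × (1330/2770)^(1/3) = 1.336 × 10⁵ km
d/d_R = (1.72 × 10⁵) / (1.336 × 10⁵) = 1.29
Since d/d_R > 1, the body is outside the Roche limit.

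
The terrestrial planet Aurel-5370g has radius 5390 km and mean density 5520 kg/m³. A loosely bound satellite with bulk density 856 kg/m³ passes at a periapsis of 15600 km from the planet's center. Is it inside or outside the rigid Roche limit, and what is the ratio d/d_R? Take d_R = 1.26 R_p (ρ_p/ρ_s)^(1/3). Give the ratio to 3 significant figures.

d_R = 1.26 × (5390 km) × (5520/856)^(1/3) = 12640 km
d/d_R = (15600) / (12640) = 1.23
Since d/d_R > 1, the body is outside the Roche limit.

outside; d/d_R ≈ 1.23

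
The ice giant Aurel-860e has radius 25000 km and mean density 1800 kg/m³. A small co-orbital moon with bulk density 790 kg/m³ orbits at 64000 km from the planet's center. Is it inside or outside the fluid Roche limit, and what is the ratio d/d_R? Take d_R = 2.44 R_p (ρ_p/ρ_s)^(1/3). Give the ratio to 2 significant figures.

d_R = 2.44 × (25000 km) × (1800/790)^(1/3) = 80270 km
d/d_R = (64000) / (80270) = 0.80
Since d/d_R < 1, the body is inside the Roche limit.

inside; d/d_R ≈ 0.80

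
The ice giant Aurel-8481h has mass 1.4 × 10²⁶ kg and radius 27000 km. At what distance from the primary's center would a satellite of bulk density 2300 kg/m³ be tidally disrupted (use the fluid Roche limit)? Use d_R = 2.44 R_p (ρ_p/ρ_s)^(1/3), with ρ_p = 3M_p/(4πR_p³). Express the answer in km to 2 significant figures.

ρ_p = 3M_p/(4πR_p³) = 3 × (1.4 × 10²⁶) / (4π × (2.7 × 10⁷ m)³) = 1700 kg/m³
d_R = 2.44 × 27000 km × (1700/2300)^(1/3)
    = 60000 km

60000 km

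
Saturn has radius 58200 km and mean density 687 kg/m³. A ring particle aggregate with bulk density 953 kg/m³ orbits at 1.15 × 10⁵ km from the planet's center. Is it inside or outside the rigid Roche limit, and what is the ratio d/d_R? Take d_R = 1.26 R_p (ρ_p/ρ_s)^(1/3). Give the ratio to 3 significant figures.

outside; d/d_R ≈ 1.75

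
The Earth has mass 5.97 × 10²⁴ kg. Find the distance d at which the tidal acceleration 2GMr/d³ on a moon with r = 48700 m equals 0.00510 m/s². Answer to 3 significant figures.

1.97 × 10⁷ m

2GMr/d³ = a_tidal  ⇒  d = (2GMr / a_tidal)^(1/3)
d = (2 × 6.674×10⁻¹¹ × (5.97 × 10²⁴) × (48700) / (0.00510))^(1/3)
  = 1.97 × 10⁷ m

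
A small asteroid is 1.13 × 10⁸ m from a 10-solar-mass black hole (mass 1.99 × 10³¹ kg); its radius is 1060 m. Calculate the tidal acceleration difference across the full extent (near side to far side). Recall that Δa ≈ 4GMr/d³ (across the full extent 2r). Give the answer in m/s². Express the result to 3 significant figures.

3.90 m/s²

The field gradient is 2GM/d³; across the full diameter 2r the difference is 4GMr/d³.
Δg = 4GMr/d³
   = 4 × (6.674 × 10⁻¹¹) × (1.99 × 10³¹) × (1060) / (1.13 × 10⁸)³
   = 3.90 m/s²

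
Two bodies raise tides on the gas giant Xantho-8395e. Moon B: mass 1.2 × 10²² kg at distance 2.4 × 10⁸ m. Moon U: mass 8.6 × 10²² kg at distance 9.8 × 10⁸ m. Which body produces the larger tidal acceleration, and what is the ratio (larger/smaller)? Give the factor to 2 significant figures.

The tide-raising term goes as M/d³ (the gradient of a 1/d² field).
Moon B: (1.2 × 10²²) / (2.4 × 10⁸)³ = 8.681 × 10⁻⁴
Moon U: (8.6 × 10²²) / (9.8 × 10⁸)³ = 9.137 × 10⁻⁵
Ratio (larger/smaller) = 9.5

Moon B, by a factor of ≈ 9.5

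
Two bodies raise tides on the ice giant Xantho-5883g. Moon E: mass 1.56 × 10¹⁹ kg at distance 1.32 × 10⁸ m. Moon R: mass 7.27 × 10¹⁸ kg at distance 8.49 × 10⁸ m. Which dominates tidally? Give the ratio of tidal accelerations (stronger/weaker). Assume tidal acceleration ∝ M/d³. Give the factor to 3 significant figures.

Compare M/d³ for the two perturbers:
Moon E: (1.56 × 10¹⁹) / (1.32 × 10⁸)³ = 6.783 × 10⁻⁶
Moon R: (7.27 × 10¹⁸) / (8.49 × 10⁸)³ = 1.188 × 10⁻⁸
Ratio (larger/smaller) = 571

Moon E, by a factor of ≈ 571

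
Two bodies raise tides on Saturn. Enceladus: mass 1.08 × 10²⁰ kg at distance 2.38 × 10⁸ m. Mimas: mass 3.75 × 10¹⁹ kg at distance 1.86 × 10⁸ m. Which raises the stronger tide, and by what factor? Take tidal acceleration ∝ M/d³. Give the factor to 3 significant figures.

Enceladus, by a factor of ≈ 1.37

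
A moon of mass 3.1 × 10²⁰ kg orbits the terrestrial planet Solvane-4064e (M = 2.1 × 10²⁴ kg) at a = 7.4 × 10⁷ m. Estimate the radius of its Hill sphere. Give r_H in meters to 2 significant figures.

r_H ≈ a (m/3M)^(1/3)
    = (7.4 × 10⁷) × (3.1 × 10²⁰ / (3 × 2.1 × 10²⁴))^(1/3)
    = 2.7 × 10⁶ m

2.7 × 10⁶ m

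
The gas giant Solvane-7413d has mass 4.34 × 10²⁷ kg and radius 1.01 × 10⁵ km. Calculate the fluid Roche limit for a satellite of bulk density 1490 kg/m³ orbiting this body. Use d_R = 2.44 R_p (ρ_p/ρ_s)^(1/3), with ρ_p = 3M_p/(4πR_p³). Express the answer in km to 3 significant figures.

ρ_p = 3M_p/(4πR_p³) = 3 × (4.34 × 10²⁷) / (4π × (1.01 × 10⁸ m)³) = 1010 kg/m³
d_R = 2.44 × 1.01 × 10⁵ km × (1010/1490)^(1/3)
    = 2.16 × 10⁵ km

2.16 × 10⁵ km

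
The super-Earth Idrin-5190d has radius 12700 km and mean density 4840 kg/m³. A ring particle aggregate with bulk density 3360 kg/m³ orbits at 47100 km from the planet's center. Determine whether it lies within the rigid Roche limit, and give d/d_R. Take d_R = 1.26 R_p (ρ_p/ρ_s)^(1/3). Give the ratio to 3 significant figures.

d_R = 1.26 × (12700 km) × (4840/3360)^(1/3) = 18070 km
d/d_R = (47100) / (18070) = 2.61
Since d/d_R > 1, the body is outside the Roche limit.

outside; d/d_R ≈ 2.61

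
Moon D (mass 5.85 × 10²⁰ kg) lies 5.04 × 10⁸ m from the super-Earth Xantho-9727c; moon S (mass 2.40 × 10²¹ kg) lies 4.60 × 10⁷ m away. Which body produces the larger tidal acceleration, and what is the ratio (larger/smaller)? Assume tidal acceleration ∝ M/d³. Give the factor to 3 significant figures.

Tidal stretch scales as M/d³; compute that for each body.
Moon D: (5.85 × 10²⁰) / (5.04 × 10⁸)³ = 4.569 × 10⁻⁶
Moon S: (2.40 × 10²¹) / (4.60 × 10⁷)³ = 2.466 × 10⁻²
Ratio (larger/smaller) = 5400

Moon S, by a factor of ≈ 5400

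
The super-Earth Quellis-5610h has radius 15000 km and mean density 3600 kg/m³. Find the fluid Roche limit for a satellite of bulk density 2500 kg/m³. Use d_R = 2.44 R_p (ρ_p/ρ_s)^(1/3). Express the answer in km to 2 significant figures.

d_R = 2.44 × 15000 km × (3600/2500)^(1/3)
    = 41000 km

41000 km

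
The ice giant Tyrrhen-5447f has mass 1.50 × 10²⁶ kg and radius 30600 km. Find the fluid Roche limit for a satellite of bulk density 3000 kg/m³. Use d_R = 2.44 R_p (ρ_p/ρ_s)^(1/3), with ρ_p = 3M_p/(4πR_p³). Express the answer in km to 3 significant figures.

ρ_p = 3M_p/(4πR_p³) = 3 × (1.50 × 10²⁶) / (4π × (3.06 × 10⁷ m)³) = 1250 kg/m³
d_R = 2.44 × 30600 km × (1250/3000)^(1/3)
    = 55800 km

55800 km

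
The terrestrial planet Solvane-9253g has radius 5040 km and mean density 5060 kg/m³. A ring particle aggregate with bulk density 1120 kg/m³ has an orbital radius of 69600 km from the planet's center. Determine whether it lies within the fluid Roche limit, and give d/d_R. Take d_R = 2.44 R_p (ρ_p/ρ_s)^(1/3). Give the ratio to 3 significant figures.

outside; d/d_R ≈ 3.42

d_R = 2.44 × (5040 km) × (5060/1120)^(1/3) = 20330 km
d/d_R = (69600) / (20330) = 3.42
Since d/d_R > 1, the body is outside the Roche limit.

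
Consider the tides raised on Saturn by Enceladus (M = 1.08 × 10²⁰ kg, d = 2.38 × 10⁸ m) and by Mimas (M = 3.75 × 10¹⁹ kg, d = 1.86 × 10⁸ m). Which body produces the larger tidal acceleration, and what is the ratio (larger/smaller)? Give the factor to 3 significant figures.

Enceladus, by a factor of ≈ 1.37

The tide-raising term goes as M/d³ (the gradient of a 1/d² field).
Enceladus: (1.08 × 10²⁰) / (2.38 × 10⁸)³ = 8.011 × 10⁻⁶
Mimas: (3.75 × 10¹⁹) / (1.86 × 10⁸)³ = 5.828 × 10⁻⁶
Ratio (larger/smaller) = 1.37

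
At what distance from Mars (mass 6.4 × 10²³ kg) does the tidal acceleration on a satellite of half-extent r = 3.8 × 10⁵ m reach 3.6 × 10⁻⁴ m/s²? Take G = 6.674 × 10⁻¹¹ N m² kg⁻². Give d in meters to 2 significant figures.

4.5 × 10⁷ m

2GMr/d³ = a_tidal  ⇒  d = (2GMr / a_tidal)^(1/3)
d = (2 × 6.674×10⁻¹¹ × (6.4 × 10²³) × (3.8 × 10⁵) / (3.6 × 10⁻⁴))^(1/3)
  = 4.5 × 10⁷ m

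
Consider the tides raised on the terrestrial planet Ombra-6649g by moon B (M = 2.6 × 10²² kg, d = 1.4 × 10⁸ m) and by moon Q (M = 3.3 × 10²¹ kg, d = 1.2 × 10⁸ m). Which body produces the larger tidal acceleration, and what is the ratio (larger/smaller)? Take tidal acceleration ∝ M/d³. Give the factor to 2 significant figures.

Moon B, by a factor of ≈ 5.0

Compare M/d³ for the two perturbers:
Moon B: (2.6 × 10²²) / (1.4 × 10⁸)³ = 9.475 × 10⁻³
Moon Q: (3.3 × 10²¹) / (1.2 × 10⁸)³ = 1.910 × 10⁻³
Ratio (larger/smaller) = 5.0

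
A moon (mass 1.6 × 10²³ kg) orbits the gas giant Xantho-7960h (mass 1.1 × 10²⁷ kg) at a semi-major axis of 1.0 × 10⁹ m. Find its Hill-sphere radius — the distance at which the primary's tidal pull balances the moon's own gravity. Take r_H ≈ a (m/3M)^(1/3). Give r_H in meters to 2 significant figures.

3.6 × 10⁷ m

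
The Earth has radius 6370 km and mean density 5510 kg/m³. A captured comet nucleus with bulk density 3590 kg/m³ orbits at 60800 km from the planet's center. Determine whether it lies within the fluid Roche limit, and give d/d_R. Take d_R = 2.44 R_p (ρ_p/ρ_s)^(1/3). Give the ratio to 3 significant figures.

outside; d/d_R ≈ 3.39

d_R = 2.44 × (6370 km) × (5510/3590)^(1/3) = 17930 km
d/d_R = (60800) / (17930) = 3.39
Since d/d_R > 1, the body is outside the Roche limit.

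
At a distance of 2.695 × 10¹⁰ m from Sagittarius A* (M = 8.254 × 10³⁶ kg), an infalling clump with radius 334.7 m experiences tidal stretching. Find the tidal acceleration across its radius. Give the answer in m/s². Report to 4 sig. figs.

Δg = 2GMr/d³
   = 2 × (6.674 × 10⁻¹¹) × (8.254 × 10³⁶) × (334.7) / (2.695 × 10¹⁰)³
   = 1.884 × 10⁻² m/s²

1.884 × 10⁻² m/s²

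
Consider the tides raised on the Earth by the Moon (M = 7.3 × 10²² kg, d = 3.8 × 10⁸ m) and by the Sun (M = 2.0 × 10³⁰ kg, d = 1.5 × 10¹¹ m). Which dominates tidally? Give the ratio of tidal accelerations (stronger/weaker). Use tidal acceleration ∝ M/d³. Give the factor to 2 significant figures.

The tide-raising term goes as M/d³ (the gradient of a 1/d² field).
The Moon: (7.3 × 10²²) / (3.8 × 10⁸)³ = 1.330 × 10⁻³
The Sun: (2.0 × 10³⁰) / (1.5 × 10¹¹)³ = 5.926 × 10⁻⁴
Ratio (larger/smaller) = 2.2

The Moon, by a factor of ≈ 2.2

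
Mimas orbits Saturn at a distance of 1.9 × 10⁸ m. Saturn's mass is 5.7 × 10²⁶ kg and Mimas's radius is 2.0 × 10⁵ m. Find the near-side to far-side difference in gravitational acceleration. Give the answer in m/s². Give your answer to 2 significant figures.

Near-to-far spans 2r, so the tidal difference is twice the near-to-center value: 4GMr/d³.
Δa = 4GMr/d³
   = 4 × (6.674 × 10⁻¹¹) × (5.7 × 10²⁶) × (2.0 × 10⁵) / (1.9 × 10⁸)³
   = 4.4 × 10⁻³ m/s²

4.4 × 10⁻³ m/s²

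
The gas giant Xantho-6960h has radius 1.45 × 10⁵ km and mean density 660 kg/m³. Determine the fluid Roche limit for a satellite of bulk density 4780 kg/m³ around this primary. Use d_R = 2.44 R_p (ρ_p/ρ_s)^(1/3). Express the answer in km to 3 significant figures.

1.83 × 10⁵ km

d_R = 2.44 × 1.45 × 10⁵ km × (660/4780)^(1/3)
    = 1.83 × 10⁵ km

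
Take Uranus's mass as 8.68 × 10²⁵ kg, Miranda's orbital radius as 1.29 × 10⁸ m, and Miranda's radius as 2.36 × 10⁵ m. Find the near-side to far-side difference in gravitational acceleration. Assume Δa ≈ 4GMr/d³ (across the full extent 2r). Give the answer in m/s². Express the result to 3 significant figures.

2.55 × 10⁻³ m/s²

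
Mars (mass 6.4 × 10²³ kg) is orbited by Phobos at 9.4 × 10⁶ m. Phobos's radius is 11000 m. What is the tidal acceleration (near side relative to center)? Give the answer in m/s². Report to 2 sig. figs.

Δg = 2GMr/d³
   = 2 × (6.674 × 10⁻¹¹) × (6.4 × 10²³) × (11000) / (9.4 × 10⁶)³
   = 1.1 × 10⁻³ m/s²

1.1 × 10⁻³ m/s²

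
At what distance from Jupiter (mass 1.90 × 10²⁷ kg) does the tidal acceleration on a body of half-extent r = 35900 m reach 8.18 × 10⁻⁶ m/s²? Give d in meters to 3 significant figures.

1.04 × 10⁹ m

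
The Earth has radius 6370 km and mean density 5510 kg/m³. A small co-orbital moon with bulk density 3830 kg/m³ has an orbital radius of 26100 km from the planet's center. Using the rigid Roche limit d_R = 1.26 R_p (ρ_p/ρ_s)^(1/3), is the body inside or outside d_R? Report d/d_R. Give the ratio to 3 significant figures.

d_R = 1.26 × (6370 km) × (5510/3830)^(1/3) = 9061 km
d/d_R = (26100) / (9061) = 2.88
Since d/d_R > 1, the body is outside the Roche limit.

outside; d/d_R ≈ 2.88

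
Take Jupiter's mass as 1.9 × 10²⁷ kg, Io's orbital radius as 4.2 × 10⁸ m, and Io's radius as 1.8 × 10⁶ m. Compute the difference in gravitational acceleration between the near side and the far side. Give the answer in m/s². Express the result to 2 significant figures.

a_tidal = 4GMr/d³
        = 4 × (6.674 × 10⁻¹¹) × (1.9 × 10²⁷) × (1.8 × 10⁶) / (4.2 × 10⁸)³
        = 1.2 × 10⁻² m/s²

1.2 × 10⁻² m/s²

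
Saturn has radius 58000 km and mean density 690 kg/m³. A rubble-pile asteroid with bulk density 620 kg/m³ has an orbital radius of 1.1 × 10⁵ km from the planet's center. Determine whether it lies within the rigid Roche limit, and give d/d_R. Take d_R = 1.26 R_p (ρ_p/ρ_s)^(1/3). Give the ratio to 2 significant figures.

outside; d/d_R ≈ 1.5

d_R = 1.26 × (58000 km) × (690/620)^(1/3) = 75730 km
d/d_R = (1.1 × 10⁵) / (75730) = 1.5
Since d/d_R > 1, the body is outside the Roche limit.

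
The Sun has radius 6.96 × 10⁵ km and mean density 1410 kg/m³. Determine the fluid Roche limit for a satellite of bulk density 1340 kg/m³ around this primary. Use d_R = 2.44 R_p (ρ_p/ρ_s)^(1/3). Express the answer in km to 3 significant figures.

1.73 × 10⁶ km

d_R = 2.44 × 6.96 × 10⁵ km × (1410/1340)^(1/3)
    = 1.73 × 10⁶ km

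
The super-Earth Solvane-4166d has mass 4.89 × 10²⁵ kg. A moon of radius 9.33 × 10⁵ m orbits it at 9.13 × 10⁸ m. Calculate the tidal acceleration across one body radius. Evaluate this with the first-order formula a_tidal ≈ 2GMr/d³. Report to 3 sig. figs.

a_tidal = 2GMr/d³
        = 2 × (6.674 × 10⁻¹¹) × (4.89 × 10²⁵) × (9.33 × 10⁵) / (9.13 × 10⁸)³
        = 8.00 × 10⁻⁶ m/s²

8.00 × 10⁻⁶ m/s²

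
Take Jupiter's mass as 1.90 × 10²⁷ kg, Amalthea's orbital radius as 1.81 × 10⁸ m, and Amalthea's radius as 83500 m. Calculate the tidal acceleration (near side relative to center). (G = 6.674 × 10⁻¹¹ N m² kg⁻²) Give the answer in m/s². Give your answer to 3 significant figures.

Δg = 2GMr/d³
   = 2 × (6.674 × 10⁻¹¹) × (1.90 × 10²⁷) × (83500) / (1.81 × 10⁸)³
   = 3.57 × 10⁻³ m/s²

3.57 × 10⁻³ m/s²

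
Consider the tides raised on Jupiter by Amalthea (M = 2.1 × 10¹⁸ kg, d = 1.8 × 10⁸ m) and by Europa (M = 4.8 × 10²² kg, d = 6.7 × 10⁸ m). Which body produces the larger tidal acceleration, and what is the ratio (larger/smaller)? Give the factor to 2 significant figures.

The tide-raising term goes as M/d³ (the gradient of a 1/d² field).
Amalthea: (2.1 × 10¹⁸) / (1.8 × 10⁸)³ = 3.601 × 10⁻⁷
Europa: (4.8 × 10²²) / (6.7 × 10⁸)³ = 1.596 × 10⁻⁴
Ratio (larger/smaller) = 440

Europa, by a factor of ≈ 440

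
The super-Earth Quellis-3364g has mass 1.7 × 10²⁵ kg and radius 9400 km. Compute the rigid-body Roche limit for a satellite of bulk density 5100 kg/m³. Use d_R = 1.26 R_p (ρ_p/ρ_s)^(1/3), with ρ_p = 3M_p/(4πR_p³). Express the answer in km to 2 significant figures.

12000 km

ρ_p = 3M_p/(4πR_p³) = 3 × (1.7 × 10²⁵) / (4π × (9.4 × 10⁶ m)³) = 4900 kg/m³
d_R = 1.26 × 9400 km × (4900/5100)^(1/3)
    = 12000 km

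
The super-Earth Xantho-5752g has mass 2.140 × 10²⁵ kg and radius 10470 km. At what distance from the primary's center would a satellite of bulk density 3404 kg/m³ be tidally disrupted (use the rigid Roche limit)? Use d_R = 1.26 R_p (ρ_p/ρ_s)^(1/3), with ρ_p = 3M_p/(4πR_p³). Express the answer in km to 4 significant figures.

14430 km

ρ_p = 3M_p/(4πR_p³) = 3 × (2.140 × 10²⁵) / (4π × (1.047 × 10⁷ m)³) = 4451 kg/m³
d_R = 1.26 × 10470 km × (4451/3404)^(1/3)
    = 14430 km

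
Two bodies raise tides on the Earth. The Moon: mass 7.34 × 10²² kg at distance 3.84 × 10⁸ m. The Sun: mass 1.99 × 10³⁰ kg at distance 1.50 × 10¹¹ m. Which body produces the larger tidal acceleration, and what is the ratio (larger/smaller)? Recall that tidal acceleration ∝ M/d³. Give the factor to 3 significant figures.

Tidal stretch scales as M/d³; compute that for each body.
The Moon: (7.34 × 10²²) / (3.84 × 10⁸)³ = 1.296 × 10⁻³
The Sun: (1.99 × 10³⁰) / (1.50 × 10¹¹)³ = 5.896 × 10⁻⁴
Ratio (larger/smaller) = 2.20

The Moon, by a factor of ≈ 2.20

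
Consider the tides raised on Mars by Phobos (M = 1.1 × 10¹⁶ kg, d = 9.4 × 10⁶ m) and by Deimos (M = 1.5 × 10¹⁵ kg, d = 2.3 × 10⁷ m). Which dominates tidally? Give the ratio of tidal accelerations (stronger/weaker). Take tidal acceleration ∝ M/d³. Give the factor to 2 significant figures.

Phobos, by a factor of ≈ 110

The tide-raising term goes as M/d³ (the gradient of a 1/d² field).
Phobos: (1.1 × 10¹⁶) / (9.4 × 10⁶)³ = 1.324 × 10⁻⁵
Deimos: (1.5 × 10¹⁵) / (2.3 × 10⁷)³ = 1.233 × 10⁻⁷
Ratio (larger/smaller) = 110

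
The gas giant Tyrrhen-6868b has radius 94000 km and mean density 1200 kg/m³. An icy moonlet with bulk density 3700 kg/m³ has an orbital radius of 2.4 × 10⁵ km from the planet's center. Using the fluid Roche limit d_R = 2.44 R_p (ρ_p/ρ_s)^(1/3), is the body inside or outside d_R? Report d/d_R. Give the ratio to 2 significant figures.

d_R = 2.44 × (94000 km) × (1200/3700)^(1/3) = 1.576 × 10⁵ km
d/d_R = (2.4 × 10⁵) / (1.576 × 10⁵) = 1.5
Since d/d_R > 1, the body is outside the Roche limit.

outside; d/d_R ≈ 1.5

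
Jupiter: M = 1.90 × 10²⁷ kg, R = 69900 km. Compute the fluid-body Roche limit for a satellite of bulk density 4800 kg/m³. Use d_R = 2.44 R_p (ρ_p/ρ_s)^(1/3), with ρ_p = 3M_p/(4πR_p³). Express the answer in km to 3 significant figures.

1.11 × 10⁵ km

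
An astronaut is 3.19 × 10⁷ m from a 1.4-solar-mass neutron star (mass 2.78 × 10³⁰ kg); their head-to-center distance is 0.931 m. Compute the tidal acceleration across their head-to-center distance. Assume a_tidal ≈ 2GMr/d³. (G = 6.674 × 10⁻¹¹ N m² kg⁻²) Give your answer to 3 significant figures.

The tidal stretch is the gradient of GM/d² times the body's extent r, hence the 1/d³ dependence.
Δg = 2GMr/d³
   = 2 × (6.674 × 10⁻¹¹) × (2.78 × 10³⁰) × (0.931) / (3.19 × 10⁷)³
   = 1.06 × 10⁻² m/s²

1.06 × 10⁻² m/s²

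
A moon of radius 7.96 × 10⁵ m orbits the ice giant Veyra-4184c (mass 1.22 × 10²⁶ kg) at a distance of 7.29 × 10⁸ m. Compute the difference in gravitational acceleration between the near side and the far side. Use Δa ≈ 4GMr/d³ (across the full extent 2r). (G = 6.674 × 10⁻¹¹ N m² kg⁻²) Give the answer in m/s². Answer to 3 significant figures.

6.69 × 10⁻⁵ m/s²

a_tidal = 4GMr/d³
        = 4 × (6.674 × 10⁻¹¹) × (1.22 × 10²⁶) × (7.96 × 10⁵) / (7.29 × 10⁸)³
        = 6.69 × 10⁻⁵ m/s²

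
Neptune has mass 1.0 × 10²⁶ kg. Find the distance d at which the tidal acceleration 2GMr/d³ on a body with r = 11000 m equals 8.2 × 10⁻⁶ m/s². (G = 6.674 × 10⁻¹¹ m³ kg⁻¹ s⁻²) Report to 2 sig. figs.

2.6 × 10⁸ m

2GMr/d³ = a_tidal  ⇒  d = (2GMr / a_tidal)^(1/3)
d = (2 × 6.674×10⁻¹¹ × (1.0 × 10²⁶) × (11000) / (8.2 × 10⁻⁶))^(1/3)
  = 2.6 × 10⁸ m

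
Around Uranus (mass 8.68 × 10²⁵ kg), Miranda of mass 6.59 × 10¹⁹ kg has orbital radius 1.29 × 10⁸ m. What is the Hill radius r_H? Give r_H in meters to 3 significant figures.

8.16 × 10⁵ m

r_H ≈ a (m/3M)^(1/3)
    = (1.29 × 10⁸) × (6.59 × 10¹⁹ / (3 × 8.68 × 10²⁵))^(1/3)
    = 8.16 × 10⁵ m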